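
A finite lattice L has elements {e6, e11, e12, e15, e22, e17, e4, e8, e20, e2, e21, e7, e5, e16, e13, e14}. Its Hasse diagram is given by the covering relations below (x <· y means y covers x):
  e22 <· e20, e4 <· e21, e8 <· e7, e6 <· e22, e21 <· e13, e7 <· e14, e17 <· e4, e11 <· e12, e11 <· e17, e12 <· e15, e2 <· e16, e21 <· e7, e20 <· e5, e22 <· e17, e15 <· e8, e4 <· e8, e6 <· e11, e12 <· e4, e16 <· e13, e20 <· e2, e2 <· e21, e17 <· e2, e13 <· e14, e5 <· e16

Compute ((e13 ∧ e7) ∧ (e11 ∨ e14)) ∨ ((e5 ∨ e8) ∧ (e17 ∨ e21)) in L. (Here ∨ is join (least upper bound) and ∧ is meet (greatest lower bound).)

e21

e13 ∧ e7 = e21
e11 ∨ e14 = e14
e21 ∧ e14 = e21
e5 ∨ e8 = e14
e17 ∨ e21 = e21
e14 ∧ e21 = e21
e21 ∨ e21 = e21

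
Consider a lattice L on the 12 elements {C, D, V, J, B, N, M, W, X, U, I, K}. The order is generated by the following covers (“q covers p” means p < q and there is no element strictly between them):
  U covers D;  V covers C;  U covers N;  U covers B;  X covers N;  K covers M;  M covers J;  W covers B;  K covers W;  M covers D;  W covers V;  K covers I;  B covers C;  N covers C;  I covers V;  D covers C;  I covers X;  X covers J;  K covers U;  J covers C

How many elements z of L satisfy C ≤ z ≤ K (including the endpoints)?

The interval [C, K] = {B, C, D, I, J, K, M, N, U, V, W, X}, which has 12 elements.

12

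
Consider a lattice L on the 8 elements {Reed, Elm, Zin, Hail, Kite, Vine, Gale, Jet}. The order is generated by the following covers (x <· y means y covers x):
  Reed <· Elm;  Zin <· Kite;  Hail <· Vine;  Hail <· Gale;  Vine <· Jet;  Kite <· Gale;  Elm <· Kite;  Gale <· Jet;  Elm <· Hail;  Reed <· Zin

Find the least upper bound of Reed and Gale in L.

Gale

Common upper bounds of {Reed, Gale}: Gale, Jet.
The least among these is Gale.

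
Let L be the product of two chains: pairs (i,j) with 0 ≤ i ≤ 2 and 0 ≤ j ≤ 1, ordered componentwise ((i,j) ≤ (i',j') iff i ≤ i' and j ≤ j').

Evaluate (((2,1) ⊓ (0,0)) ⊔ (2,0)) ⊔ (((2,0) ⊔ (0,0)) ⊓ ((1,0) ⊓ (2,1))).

(2,0)

(2,1) ∧ (0,0) = (0,0)
(0,0) ∨ (2,0) = (2,0)
(2,0) ∨ (0,0) = (2,0)
(1,0) ∧ (2,1) = (1,0)
(2,0) ∧ (1,0) = (1,0)
(2,0) ∨ (1,0) = (2,0)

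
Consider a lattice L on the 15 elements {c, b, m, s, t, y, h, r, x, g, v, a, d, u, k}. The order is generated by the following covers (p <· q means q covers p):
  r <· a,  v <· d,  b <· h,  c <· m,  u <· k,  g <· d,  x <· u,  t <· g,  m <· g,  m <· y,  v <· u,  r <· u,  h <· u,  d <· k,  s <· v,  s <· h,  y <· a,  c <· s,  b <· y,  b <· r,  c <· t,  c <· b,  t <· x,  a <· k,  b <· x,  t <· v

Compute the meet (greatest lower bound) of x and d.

Common lower bounds of {x, d}: c, t.
The greatest among these is t.

t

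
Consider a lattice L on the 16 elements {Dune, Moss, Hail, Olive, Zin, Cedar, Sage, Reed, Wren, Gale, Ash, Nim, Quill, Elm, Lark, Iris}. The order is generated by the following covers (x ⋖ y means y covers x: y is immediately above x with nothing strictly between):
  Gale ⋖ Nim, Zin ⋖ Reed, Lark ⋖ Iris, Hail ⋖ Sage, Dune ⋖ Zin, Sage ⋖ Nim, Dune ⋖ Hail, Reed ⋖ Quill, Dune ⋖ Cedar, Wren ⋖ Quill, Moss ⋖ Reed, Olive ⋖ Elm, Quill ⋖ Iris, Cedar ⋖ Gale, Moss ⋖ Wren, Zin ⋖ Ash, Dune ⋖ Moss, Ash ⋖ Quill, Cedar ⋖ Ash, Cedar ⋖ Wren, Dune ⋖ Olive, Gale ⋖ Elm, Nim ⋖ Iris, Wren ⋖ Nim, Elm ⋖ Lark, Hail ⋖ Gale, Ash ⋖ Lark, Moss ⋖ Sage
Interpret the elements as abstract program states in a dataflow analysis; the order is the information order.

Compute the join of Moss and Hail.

Sage

Common upper bounds of {Moss, Hail}: Iris, Nim, Sage.
The least among these is Sage.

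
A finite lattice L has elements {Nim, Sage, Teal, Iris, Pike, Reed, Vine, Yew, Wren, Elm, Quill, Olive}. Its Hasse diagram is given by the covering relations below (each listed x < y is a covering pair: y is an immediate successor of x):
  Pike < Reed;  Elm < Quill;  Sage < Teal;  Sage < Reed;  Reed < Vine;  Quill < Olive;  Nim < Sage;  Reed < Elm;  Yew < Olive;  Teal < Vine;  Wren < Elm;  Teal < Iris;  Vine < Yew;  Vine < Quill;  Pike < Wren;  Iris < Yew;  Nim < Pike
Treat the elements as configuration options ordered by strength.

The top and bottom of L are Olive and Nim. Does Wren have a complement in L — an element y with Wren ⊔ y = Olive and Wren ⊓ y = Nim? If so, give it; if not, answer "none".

Need y with Wren ∨ y = Olive and Wren ∧ y = Nim.
Checking each element gives: Iris.

Iris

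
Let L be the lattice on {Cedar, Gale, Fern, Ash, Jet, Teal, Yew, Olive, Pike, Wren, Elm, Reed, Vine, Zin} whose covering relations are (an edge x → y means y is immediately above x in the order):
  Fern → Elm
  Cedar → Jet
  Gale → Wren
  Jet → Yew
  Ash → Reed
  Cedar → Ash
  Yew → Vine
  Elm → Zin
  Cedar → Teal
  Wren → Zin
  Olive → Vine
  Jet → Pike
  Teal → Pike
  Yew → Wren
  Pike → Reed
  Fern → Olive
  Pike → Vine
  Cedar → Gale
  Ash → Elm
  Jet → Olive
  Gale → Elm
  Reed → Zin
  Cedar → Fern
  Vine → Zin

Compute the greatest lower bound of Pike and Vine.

Pike

Common lower bounds of {Pike, Vine}: Cedar, Jet, Pike, Teal.
The greatest among these is Pike.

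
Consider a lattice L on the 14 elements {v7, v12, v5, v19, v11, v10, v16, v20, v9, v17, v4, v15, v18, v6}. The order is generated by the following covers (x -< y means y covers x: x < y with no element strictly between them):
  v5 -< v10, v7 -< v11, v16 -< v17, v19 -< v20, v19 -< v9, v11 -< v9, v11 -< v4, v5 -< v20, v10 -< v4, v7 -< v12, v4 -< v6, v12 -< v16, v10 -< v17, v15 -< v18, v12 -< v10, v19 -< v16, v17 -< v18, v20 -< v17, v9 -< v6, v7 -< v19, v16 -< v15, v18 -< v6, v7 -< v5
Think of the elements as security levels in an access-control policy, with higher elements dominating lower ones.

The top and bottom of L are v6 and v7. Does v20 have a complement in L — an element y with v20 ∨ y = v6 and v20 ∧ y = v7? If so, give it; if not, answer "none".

v11

Need y with v20 ∨ y = v6 and v20 ∧ y = v7.
Checking each element gives: v11.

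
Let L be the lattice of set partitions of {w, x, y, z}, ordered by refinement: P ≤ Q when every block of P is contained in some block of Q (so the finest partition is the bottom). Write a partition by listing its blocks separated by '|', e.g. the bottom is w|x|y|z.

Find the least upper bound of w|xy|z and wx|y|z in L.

wxy|z

The join of w|xy|z and wx|y|z merges any blocks that overlap across the partitions, giving wxy|z.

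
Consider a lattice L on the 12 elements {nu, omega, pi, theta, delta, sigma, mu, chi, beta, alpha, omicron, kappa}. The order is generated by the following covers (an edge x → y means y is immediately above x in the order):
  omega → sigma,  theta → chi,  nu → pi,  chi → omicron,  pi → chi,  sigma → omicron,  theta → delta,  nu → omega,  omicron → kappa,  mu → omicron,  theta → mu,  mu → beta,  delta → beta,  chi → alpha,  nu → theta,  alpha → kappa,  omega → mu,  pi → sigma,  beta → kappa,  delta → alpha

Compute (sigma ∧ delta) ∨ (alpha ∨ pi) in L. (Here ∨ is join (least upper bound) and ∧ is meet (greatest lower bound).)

alpha

sigma ∧ delta = nu
alpha ∨ pi = alpha
nu ∨ alpha = alpha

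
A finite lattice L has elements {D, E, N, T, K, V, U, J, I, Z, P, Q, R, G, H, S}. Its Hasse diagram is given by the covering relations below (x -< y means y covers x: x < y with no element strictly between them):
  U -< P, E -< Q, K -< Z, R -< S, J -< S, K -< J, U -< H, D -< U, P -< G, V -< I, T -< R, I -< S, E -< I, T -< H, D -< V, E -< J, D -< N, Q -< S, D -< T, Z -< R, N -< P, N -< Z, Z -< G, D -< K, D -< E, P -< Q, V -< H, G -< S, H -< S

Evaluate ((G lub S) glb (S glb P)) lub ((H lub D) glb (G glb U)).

G ∨ S = S
S ∧ P = P
S ∧ P = P
H ∨ D = H
G ∧ U = U
H ∧ U = U
P ∨ U = P

P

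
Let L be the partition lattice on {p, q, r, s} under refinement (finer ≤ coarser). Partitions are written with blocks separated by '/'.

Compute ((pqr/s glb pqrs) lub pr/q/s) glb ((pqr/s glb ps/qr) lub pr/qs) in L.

pqr/s

pqr/s ∧ pqrs = pqr/s
pqr/s ∨ pr/q/s = pqr/s
pqr/s ∧ ps/qr = p/qr/s
p/qr/s ∨ pr/qs = pqrs
pqr/s ∧ pqrs = pqr/s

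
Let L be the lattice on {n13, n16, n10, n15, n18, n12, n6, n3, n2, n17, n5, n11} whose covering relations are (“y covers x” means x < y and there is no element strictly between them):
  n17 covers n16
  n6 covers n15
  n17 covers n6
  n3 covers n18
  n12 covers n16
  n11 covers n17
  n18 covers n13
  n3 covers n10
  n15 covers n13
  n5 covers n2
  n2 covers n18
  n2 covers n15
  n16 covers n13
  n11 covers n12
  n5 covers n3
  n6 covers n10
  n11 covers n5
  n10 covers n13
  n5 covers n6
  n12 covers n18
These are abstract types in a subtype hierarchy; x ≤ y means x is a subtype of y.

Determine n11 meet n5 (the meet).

n5

Common lower bounds of {n11, n5}: n10, n13, n15, n18, n2, n3, n5, n6.
The greatest among these is n5.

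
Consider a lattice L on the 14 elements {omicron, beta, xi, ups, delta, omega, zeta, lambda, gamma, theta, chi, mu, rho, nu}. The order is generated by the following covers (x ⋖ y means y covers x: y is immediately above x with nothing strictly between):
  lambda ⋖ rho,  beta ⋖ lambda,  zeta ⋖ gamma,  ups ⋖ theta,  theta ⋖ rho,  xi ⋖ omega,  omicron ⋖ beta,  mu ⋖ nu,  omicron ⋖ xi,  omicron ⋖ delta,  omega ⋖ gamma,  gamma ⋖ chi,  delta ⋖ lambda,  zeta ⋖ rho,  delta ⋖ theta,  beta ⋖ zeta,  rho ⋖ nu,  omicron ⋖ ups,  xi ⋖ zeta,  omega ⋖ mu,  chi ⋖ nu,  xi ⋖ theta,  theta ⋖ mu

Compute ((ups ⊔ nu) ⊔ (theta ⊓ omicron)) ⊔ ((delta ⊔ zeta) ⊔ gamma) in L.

nu

ups ∨ nu = nu
theta ∧ omicron = omicron
nu ∨ omicron = nu
delta ∨ zeta = rho
rho ∨ gamma = nu
nu ∨ nu = nu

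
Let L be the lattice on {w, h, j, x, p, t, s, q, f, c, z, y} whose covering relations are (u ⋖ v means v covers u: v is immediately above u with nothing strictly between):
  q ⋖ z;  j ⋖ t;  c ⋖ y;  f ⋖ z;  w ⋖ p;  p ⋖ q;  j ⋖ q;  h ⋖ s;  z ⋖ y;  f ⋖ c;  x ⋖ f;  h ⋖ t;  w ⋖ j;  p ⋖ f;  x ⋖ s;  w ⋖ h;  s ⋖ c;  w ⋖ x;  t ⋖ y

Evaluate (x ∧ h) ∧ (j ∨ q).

w

x ∧ h = w
j ∨ q = q
w ∧ q = w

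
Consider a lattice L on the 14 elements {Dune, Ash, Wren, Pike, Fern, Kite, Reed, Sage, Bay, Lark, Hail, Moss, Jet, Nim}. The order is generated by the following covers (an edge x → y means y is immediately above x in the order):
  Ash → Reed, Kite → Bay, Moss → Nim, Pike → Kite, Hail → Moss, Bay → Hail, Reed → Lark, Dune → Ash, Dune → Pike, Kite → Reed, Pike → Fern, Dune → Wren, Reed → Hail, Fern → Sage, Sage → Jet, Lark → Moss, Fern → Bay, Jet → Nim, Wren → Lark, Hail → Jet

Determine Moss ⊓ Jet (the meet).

Common lower bounds of {Moss, Jet}: Ash, Bay, Dune, Fern, Hail, Kite, Pike, Reed.
The greatest among these is Hail.

Hail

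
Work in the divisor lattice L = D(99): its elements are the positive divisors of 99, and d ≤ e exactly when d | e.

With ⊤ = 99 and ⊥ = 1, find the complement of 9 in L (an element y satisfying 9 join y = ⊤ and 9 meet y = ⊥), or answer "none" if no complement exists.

Need y with 9 ∨ y = 99 and 9 ∧ y = 1.
Checking each element gives: 11.

11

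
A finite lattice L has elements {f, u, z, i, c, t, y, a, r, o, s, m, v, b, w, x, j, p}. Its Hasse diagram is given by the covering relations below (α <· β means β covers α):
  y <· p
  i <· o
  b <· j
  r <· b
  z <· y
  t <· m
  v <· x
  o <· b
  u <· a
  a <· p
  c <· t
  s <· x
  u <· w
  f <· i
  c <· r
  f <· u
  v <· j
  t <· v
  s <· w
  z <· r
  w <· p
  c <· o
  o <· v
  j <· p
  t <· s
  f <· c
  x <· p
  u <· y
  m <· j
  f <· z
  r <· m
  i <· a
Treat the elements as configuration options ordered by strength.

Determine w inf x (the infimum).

Common lower bounds of {w, x}: c, f, s, t.
The greatest among these is s.

s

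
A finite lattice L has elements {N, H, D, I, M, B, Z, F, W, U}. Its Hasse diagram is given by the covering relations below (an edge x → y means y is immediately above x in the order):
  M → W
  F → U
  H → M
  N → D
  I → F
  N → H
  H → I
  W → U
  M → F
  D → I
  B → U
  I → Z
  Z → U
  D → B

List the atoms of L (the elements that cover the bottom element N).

D, H

The atoms are exactly the elements that cover N: D, H.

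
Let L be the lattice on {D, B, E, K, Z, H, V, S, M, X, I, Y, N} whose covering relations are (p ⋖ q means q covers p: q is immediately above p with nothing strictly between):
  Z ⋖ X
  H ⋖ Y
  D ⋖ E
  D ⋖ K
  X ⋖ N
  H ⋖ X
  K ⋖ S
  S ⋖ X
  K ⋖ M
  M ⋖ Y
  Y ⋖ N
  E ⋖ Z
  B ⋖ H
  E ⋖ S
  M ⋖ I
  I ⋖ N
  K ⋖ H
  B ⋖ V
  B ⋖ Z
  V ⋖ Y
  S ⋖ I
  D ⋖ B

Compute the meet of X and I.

S

Common lower bounds of {X, I}: D, E, K, S.
The greatest among these is S.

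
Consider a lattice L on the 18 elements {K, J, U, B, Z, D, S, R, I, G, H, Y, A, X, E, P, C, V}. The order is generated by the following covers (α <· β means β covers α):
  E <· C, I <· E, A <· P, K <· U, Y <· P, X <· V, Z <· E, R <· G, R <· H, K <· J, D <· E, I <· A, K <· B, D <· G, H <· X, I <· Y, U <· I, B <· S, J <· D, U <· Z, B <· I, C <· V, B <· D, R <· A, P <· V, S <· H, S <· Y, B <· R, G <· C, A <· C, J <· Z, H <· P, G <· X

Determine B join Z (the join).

E

Common upper bounds of {B, Z}: C, E, V.
The least among these is E.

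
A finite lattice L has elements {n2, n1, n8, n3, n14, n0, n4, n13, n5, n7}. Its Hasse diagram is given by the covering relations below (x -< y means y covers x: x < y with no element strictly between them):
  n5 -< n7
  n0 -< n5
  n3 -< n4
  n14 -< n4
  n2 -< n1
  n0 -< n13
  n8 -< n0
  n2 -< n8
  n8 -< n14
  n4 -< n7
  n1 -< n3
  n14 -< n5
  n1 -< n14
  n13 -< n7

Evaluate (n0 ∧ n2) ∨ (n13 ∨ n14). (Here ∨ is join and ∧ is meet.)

n0 ∧ n2 = n2
n13 ∨ n14 = n7
n2 ∨ n7 = n7

n7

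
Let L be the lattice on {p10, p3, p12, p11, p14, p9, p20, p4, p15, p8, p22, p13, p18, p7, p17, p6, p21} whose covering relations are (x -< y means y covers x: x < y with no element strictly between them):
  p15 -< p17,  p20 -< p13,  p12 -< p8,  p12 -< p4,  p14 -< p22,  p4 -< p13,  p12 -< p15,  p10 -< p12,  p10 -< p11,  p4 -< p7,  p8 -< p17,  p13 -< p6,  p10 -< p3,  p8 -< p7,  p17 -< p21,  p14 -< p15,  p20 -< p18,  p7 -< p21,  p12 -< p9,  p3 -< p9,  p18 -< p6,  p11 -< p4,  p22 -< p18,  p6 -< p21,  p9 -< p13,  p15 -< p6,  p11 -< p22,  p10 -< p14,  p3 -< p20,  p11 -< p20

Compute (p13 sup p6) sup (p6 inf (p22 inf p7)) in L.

p13 ∨ p6 = p6
p22 ∧ p7 = p11
p6 ∧ p11 = p11
p6 ∨ p11 = p6

p6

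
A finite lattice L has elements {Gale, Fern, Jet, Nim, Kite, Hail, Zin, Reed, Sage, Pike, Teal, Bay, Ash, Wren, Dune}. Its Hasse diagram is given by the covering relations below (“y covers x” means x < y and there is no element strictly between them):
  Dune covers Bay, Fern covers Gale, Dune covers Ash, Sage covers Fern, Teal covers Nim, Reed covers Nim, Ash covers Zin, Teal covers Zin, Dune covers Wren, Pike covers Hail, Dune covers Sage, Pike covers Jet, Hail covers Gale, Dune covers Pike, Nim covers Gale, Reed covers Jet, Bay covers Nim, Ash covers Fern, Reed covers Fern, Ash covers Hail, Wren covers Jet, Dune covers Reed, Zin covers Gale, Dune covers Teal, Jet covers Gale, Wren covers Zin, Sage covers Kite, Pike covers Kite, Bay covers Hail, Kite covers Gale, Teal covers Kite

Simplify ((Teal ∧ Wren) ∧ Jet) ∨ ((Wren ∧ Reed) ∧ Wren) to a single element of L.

Teal ∧ Wren = Zin
Zin ∧ Jet = Gale
Wren ∧ Reed = Jet
Jet ∧ Wren = Jet
Gale ∨ Jet = Jet

Jet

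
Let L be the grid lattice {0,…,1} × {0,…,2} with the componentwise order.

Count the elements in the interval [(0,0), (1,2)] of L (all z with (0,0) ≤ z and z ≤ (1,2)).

The interval [(0,0), (1,2)] = {(0,0), (0,1), (0,2), (1,0), (1,1), (1,2)}, which has 6 elements.

6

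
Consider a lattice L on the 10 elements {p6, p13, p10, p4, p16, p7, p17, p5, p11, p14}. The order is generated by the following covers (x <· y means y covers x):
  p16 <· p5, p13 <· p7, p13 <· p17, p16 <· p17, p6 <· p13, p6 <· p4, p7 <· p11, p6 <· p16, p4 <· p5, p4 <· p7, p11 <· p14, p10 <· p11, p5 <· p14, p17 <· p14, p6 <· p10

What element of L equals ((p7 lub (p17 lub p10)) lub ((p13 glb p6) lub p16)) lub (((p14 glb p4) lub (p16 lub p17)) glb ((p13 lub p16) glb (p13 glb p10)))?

p14

p17 ∨ p10 = p14
p7 ∨ p14 = p14
p13 ∧ p6 = p6
p6 ∨ p16 = p16
p14 ∨ p16 = p14
p14 ∧ p4 = p4
p16 ∨ p17 = p17
p4 ∨ p17 = p14
p13 ∨ p16 = p17
p13 ∧ p10 = p6
p17 ∧ p6 = p6
p14 ∧ p6 = p6
p14 ∨ p6 = p14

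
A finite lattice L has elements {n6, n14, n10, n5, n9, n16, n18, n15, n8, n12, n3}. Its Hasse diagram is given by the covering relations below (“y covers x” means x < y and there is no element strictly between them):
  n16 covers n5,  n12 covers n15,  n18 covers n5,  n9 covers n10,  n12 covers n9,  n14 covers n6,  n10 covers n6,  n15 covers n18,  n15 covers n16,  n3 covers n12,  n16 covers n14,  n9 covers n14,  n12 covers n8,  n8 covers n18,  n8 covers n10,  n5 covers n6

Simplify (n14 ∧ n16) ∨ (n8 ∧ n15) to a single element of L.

n15

n14 ∧ n16 = n14
n8 ∧ n15 = n18
n14 ∨ n18 = n15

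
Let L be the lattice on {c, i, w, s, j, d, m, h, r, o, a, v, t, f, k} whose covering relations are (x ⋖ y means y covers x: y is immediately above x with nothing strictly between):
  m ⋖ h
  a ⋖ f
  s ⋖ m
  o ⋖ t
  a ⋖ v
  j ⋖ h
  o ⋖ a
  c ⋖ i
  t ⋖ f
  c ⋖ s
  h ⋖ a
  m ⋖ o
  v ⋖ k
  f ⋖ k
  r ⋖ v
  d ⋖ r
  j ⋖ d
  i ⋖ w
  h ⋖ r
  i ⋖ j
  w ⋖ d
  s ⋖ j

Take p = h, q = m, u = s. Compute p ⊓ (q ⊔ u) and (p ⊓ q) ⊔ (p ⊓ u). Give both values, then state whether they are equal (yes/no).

q ⊔ u = m, so p ⊓ (q ⊔ u) = h ⊓ m = m.
p ⊓ q = m and p ⊓ u = s, so (p ⊓ q) ⊔ (p ⊓ u) = m ⊔ s = m.
Equal: yes.

m; m; yes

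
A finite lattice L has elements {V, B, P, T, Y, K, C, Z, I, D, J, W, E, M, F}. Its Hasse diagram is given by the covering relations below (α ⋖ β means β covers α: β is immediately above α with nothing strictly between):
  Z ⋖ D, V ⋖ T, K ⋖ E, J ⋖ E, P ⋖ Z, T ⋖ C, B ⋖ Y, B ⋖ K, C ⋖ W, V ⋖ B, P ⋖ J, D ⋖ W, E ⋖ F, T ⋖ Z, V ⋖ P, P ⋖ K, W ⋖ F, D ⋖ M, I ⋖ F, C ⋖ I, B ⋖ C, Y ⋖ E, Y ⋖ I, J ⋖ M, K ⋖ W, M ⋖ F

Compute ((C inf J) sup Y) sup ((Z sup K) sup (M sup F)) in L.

F

C ∧ J = V
V ∨ Y = Y
Z ∨ K = W
M ∨ F = F
W ∨ F = F
Y ∨ F = F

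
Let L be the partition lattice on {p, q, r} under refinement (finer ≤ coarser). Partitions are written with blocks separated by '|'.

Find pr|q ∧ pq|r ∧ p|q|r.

The meet (common refinement) of pr|q, pq|r, p|q|r intersects blocks pairwise, giving p|q|r.

p|q|r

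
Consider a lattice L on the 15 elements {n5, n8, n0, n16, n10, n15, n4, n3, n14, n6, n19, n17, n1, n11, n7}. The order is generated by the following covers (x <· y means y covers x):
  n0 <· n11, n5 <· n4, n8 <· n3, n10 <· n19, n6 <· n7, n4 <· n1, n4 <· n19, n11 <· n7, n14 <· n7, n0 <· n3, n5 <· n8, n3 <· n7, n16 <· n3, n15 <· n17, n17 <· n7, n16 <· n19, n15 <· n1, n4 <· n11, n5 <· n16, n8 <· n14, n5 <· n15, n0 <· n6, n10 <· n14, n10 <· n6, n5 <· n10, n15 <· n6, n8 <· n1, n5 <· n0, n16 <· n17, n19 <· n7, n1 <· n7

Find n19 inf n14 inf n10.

n10

Common lower bounds of {n19, n14, n10}: n10, n5.
The greatest among these is n10.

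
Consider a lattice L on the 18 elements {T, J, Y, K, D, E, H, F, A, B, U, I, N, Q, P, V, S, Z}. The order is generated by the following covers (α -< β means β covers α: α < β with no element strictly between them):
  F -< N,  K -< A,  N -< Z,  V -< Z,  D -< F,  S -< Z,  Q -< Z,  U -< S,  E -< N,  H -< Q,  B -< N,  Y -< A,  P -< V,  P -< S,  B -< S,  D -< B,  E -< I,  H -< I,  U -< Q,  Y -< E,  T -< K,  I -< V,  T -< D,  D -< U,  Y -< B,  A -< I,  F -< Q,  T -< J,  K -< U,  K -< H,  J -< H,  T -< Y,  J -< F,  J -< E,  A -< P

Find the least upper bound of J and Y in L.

E

Common upper bounds of {J, Y}: E, I, N, V, Z.
The least among these is E.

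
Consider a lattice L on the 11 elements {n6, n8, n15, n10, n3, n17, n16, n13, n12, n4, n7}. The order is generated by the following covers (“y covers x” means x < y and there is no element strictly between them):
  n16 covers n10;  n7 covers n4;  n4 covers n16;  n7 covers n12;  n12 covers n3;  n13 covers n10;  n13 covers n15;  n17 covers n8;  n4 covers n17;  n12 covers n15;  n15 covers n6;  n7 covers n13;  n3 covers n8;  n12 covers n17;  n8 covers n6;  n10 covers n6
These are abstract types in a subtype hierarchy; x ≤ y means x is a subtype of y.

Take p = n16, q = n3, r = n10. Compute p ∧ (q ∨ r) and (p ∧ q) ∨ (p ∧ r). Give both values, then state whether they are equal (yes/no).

n16; n10; no

q ∨ r = n7, so p ∧ (q ∨ r) = n16 ∧ n7 = n16.
p ∧ q = n6 and p ∧ r = n10, so (p ∧ q) ∨ (p ∧ r) = n6 ∨ n10 = n10.
Equal: no.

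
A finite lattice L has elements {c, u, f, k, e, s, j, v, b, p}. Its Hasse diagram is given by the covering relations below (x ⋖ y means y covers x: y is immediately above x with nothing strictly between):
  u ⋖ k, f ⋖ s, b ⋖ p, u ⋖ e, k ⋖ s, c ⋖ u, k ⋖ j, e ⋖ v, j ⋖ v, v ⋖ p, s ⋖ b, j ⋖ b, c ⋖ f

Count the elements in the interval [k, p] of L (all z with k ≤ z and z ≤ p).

The interval [k, p] = {b, j, k, p, s, v}, which has 6 elements.

6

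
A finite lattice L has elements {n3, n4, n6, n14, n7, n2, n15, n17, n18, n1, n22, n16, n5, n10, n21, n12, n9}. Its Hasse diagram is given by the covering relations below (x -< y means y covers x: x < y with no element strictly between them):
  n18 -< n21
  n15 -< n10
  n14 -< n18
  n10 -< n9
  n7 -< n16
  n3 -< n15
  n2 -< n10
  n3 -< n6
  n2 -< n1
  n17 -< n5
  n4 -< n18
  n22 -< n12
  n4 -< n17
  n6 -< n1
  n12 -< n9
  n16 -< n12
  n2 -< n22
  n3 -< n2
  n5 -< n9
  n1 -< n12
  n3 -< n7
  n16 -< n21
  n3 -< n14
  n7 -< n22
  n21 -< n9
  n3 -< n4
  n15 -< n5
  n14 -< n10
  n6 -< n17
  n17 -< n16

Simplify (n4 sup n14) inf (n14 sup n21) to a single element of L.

n4 ∨ n14 = n18
n14 ∨ n21 = n21
n18 ∧ n21 = n18

n18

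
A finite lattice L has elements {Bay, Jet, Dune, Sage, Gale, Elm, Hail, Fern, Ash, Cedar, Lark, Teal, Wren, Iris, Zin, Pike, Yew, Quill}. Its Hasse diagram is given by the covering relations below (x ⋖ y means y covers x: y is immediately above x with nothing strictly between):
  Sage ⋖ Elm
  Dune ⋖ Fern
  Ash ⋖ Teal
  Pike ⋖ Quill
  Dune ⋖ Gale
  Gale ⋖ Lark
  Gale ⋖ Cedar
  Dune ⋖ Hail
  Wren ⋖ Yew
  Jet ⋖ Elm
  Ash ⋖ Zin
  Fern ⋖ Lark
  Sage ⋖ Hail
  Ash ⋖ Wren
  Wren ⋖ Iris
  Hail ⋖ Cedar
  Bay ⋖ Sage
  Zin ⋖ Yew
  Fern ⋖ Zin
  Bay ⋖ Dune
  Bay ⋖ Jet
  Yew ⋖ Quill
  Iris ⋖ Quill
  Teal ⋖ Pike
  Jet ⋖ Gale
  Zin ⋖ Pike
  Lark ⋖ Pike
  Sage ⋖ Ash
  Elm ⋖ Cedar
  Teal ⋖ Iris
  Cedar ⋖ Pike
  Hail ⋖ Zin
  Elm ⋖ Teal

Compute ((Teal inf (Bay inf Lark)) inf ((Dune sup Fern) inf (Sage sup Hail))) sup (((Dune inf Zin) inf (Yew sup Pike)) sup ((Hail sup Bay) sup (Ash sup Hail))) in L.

Bay ∧ Lark = Bay
Teal ∧ Bay = Bay
Dune ∨ Fern = Fern
Sage ∨ Hail = Hail
Fern ∧ Hail = Dune
Bay ∧ Dune = Bay
Dune ∧ Zin = Dune
Yew ∨ Pike = Quill
Dune ∧ Quill = Dune
Hail ∨ Bay = Hail
Ash ∨ Hail = Zin
Hail ∨ Zin = Zin
Dune ∨ Zin = Zin
Bay ∨ Zin = Zin

Zin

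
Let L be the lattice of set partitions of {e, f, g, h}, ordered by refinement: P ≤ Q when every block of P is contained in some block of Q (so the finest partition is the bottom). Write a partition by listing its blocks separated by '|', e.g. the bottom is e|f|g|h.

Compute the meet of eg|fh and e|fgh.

The meet (common refinement) of eg|fh and e|fgh intersects blocks pairwise, giving e|fh|g.

e|fh|g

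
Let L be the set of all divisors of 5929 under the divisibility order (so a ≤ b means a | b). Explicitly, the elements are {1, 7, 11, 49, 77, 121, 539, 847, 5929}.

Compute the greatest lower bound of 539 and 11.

In the divisibility order, the meet is the greatest common divisor: gcd(539, 11) = 11.

11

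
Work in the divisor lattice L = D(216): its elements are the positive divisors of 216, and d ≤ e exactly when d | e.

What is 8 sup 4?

8

In the divisibility order, the join is the least common multiple: lcm(8, 4) = 8.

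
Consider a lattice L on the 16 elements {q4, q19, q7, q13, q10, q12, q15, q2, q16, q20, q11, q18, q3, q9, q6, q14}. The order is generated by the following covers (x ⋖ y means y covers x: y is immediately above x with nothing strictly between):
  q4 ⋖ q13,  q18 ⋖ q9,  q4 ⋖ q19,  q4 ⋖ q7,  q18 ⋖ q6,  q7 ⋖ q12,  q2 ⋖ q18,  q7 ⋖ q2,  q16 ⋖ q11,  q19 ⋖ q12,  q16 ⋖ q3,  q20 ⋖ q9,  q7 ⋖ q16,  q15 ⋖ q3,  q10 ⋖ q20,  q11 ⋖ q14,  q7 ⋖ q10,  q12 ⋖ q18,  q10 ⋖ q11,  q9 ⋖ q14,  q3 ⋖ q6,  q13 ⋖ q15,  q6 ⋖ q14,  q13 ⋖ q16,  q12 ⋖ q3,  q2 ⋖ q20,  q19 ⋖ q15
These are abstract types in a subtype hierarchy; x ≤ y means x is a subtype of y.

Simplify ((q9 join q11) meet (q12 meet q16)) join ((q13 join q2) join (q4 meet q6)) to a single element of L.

q6

q9 ∨ q11 = q14
q12 ∧ q16 = q7
q14 ∧ q7 = q7
q13 ∨ q2 = q6
q4 ∧ q6 = q4
q6 ∨ q4 = q6
q7 ∨ q6 = q6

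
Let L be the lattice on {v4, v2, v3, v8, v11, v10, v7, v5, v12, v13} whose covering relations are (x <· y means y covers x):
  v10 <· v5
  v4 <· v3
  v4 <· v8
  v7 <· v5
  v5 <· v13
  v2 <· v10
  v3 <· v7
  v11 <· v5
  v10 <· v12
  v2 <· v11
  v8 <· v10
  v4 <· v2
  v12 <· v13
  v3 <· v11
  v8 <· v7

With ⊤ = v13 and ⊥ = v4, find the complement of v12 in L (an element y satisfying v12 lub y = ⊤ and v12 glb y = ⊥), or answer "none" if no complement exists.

v3

Need y with v12 ∨ y = v13 and v12 ∧ y = v4.
Checking each element gives: v3.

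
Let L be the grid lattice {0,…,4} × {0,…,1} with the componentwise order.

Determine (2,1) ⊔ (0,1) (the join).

(2,1)

Common upper bounds of {(2,1), (0,1)}: (2,1), (3,1), (4,1).
The least among these is (2,1).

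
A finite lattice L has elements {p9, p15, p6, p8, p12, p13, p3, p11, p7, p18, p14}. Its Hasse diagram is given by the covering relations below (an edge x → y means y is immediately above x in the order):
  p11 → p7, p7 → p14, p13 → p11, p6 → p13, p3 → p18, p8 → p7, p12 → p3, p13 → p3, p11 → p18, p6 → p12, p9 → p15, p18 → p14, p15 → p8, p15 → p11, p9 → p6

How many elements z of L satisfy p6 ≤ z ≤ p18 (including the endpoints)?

The interval [p6, p18] = {p11, p12, p13, p18, p3, p6}, which has 6 elements.

6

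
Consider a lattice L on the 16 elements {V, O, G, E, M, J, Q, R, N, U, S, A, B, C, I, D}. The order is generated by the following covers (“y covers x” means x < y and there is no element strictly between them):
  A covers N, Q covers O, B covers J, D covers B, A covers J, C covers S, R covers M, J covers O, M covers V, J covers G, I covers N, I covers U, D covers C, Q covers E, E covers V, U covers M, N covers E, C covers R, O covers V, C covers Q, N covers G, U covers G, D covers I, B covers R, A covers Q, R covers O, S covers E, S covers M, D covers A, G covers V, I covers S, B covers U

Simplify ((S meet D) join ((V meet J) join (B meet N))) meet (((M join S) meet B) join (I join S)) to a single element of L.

I

S ∧ D = S
V ∧ J = V
B ∧ N = G
V ∨ G = G
S ∨ G = I
M ∨ S = S
S ∧ B = M
I ∨ S = I
M ∨ I = I
I ∧ I = I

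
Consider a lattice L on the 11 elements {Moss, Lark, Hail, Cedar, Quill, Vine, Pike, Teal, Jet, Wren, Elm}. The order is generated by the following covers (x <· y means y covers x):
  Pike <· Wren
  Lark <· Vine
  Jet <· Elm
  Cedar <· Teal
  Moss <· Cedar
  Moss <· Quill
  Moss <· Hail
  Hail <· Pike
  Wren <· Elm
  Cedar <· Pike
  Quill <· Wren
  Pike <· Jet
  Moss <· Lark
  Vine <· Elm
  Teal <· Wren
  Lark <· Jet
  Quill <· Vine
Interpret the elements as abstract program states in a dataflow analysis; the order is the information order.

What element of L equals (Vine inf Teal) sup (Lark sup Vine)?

Vine

Vine ∧ Teal = Moss
Lark ∨ Vine = Vine
Moss ∨ Vine = Vine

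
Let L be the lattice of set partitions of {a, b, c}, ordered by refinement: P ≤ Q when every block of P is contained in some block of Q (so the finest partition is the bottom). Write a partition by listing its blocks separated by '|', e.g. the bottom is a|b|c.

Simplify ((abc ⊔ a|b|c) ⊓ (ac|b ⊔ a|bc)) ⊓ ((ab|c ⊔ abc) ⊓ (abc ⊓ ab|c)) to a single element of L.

abc ∨ a|b|c = abc
ac|b ∨ a|bc = abc
abc ∧ abc = abc
ab|c ∨ abc = abc
abc ∧ ab|c = ab|c
abc ∧ ab|c = ab|c
abc ∧ ab|c = ab|c

ab|c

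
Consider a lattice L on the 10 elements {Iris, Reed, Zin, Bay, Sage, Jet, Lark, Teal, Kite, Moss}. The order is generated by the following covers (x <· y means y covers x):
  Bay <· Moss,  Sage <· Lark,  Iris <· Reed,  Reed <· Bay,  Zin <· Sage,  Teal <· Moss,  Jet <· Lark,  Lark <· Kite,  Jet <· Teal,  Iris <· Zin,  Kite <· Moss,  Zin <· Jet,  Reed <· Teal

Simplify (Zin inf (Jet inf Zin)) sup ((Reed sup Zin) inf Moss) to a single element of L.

Teal

Jet ∧ Zin = Zin
Zin ∧ Zin = Zin
Reed ∨ Zin = Teal
Teal ∧ Moss = Teal
Zin ∨ Teal = Teal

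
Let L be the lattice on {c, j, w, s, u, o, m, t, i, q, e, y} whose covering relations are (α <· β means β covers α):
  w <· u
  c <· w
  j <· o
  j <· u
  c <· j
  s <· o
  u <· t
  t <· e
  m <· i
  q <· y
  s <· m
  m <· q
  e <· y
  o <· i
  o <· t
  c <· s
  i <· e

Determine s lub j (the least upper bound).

Common upper bounds of {s, j}: e, i, o, t, y.
The least among these is o.

o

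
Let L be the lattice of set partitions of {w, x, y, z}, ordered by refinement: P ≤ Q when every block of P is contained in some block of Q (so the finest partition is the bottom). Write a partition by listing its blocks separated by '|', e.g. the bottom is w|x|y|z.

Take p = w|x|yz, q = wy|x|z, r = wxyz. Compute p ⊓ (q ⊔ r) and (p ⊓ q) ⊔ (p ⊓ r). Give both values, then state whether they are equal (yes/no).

w|x|yz; w|x|yz; yes

q ⊔ r = wxyz, so p ⊓ (q ⊔ r) = w|x|yz ⊓ wxyz = w|x|yz.
p ⊓ q = w|x|y|z and p ⊓ r = w|x|yz, so (p ⊓ q) ⊔ (p ⊓ r) = w|x|y|z ⊔ w|x|yz = w|x|yz.
Equal: yes.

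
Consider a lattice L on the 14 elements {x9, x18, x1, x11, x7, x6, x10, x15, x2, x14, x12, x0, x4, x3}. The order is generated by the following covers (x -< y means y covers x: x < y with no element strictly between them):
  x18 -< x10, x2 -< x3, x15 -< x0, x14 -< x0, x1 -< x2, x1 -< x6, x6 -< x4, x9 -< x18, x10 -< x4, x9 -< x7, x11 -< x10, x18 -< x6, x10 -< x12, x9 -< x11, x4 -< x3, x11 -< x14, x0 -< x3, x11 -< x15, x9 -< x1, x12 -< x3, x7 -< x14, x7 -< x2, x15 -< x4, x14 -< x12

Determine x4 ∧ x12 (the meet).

x10

Common lower bounds of {x4, x12}: x10, x11, x18, x9.
The greatest among these is x10.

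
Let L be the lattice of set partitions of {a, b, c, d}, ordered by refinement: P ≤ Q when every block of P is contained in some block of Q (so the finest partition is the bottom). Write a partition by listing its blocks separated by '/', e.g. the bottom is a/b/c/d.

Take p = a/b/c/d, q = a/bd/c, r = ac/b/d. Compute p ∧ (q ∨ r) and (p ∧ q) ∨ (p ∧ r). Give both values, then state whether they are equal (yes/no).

q ∨ r = ac/bd, so p ∧ (q ∨ r) = a/b/c/d ∧ ac/bd = a/b/c/d.
p ∧ q = a/b/c/d and p ∧ r = a/b/c/d, so (p ∧ q) ∨ (p ∧ r) = a/b/c/d ∨ a/b/c/d = a/b/c/d.
Equal: yes.

a/b/c/d; a/b/c/d; yes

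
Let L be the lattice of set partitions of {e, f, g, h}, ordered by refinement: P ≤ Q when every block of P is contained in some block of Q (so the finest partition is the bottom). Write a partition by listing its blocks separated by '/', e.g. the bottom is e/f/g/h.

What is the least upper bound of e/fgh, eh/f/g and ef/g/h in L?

Common upper bounds of {e/fgh, eh/f/g, ef/g/h}: efgh.
The least among these is efgh.

efgh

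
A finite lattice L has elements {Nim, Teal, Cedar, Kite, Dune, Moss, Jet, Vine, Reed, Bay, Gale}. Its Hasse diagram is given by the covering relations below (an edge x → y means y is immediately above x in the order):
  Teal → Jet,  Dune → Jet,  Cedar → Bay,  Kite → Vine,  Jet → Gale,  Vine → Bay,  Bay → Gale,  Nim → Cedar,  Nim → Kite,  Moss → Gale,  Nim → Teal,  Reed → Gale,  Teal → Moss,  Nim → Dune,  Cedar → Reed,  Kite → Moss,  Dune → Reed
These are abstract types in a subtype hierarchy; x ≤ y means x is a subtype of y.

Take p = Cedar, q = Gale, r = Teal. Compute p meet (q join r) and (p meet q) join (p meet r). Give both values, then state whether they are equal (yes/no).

Cedar; Cedar; yes

q join r = Gale, so p meet (q join r) = Cedar meet Gale = Cedar.
p meet q = Cedar and p meet r = Nim, so (p meet q) join (p meet r) = Cedar join Nim = Cedar.
Equal: yes.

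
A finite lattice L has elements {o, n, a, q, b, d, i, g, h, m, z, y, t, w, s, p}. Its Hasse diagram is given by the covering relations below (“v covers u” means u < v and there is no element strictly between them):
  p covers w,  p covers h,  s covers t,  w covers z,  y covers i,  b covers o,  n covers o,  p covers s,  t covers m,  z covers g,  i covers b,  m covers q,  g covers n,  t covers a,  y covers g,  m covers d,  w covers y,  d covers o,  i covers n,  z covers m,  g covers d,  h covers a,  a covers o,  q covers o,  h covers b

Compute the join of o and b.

b

Common upper bounds of {o, b}: b, h, i, p, w, y.
The least among these is b.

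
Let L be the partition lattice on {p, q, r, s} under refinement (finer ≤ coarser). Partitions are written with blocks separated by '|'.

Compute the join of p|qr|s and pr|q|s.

Common upper bounds of {p|qr|s, pr|q|s}: pqrs, pqr|s.
The least among these is pqr|s.

pqr|s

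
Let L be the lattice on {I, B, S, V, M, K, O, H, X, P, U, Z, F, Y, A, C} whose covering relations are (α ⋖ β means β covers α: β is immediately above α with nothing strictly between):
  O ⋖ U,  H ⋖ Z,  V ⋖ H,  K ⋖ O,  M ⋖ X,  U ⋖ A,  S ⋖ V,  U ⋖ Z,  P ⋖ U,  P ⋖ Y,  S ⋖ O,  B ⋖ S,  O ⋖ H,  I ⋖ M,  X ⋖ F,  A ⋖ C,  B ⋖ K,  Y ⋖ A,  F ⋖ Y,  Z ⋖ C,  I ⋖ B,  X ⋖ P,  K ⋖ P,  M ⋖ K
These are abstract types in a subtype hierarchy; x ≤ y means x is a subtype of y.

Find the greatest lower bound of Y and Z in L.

P

Common lower bounds of {Y, Z}: B, I, K, M, P, X.
The greatest among these is P.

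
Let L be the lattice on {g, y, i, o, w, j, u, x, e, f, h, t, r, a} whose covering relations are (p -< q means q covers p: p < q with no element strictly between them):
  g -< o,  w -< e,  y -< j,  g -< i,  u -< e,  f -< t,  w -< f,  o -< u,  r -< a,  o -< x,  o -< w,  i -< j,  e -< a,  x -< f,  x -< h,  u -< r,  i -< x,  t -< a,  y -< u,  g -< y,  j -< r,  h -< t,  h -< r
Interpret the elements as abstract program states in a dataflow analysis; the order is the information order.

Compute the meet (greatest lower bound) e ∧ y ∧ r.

y

Common lower bounds of {e, y, r}: g, y.
The greatest among these is y.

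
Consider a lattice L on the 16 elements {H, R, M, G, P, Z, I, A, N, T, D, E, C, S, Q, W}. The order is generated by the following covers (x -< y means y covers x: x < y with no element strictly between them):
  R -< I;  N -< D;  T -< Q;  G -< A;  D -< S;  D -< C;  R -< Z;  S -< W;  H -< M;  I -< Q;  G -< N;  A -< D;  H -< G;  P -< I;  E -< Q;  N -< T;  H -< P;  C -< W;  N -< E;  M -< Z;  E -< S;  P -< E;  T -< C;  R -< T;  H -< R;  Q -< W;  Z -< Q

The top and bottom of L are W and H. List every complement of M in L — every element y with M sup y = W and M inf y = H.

A, C, D, S

Need y with M ∨ y = W and M ∧ y = H.
Checking each element gives: A, C, D, S.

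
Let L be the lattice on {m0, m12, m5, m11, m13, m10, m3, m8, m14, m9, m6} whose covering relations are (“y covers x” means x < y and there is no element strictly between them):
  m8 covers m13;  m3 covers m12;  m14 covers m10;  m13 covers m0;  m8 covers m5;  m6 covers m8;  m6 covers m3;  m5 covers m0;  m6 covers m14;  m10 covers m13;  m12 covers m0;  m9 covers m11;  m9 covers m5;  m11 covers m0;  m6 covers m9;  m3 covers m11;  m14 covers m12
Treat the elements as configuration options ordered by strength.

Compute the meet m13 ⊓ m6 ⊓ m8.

m13

Common lower bounds of {m13, m6, m8}: m0, m13.
The greatest among these is m13.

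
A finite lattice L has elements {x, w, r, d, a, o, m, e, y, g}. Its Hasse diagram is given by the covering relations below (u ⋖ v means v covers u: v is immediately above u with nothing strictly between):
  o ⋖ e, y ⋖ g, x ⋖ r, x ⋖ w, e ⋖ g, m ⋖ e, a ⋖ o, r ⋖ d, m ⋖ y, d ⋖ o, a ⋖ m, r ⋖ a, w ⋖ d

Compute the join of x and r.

r

Common upper bounds of {x, r}: a, d, e, g, m, o, r, y.
The least among these is r.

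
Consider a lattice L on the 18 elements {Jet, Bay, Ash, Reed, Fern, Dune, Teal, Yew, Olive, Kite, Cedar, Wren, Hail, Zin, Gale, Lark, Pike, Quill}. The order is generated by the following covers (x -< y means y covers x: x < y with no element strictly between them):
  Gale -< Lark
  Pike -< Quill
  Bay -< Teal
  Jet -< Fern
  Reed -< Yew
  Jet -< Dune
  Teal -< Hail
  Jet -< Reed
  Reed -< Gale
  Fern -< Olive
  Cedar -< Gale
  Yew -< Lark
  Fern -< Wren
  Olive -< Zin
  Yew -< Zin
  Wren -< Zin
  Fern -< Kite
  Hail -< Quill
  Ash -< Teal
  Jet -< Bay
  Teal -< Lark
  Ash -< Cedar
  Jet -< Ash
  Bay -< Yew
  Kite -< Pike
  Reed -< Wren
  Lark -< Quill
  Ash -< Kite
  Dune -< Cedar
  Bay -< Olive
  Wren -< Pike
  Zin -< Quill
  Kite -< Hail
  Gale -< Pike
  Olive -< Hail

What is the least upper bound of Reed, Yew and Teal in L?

Common upper bounds of {Reed, Yew, Teal}: Lark, Quill.
The least among these is Lark.

Lark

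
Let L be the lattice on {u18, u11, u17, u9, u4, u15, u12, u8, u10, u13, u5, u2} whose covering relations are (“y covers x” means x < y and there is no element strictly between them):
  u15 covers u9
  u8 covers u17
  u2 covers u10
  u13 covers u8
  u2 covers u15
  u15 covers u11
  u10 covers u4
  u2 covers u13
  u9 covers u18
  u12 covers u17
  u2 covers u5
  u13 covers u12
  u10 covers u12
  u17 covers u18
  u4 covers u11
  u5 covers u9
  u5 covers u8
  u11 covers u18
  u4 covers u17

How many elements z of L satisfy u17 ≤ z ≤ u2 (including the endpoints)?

The interval [u17, u2] = {u10, u12, u13, u17, u2, u4, u5, u8}, which has 8 elements.

8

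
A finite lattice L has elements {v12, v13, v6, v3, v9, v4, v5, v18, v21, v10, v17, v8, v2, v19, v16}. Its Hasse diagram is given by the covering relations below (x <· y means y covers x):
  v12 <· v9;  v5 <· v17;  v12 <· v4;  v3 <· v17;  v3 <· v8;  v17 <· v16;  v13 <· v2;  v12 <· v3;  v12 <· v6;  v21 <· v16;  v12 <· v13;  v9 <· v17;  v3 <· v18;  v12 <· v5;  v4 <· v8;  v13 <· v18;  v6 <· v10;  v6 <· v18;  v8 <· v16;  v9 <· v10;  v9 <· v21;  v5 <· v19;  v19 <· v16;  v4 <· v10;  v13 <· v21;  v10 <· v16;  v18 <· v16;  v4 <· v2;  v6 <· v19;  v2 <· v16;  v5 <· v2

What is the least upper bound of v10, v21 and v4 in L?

v16

Common upper bounds of {v10, v21, v4}: v16.
The least among these is v16.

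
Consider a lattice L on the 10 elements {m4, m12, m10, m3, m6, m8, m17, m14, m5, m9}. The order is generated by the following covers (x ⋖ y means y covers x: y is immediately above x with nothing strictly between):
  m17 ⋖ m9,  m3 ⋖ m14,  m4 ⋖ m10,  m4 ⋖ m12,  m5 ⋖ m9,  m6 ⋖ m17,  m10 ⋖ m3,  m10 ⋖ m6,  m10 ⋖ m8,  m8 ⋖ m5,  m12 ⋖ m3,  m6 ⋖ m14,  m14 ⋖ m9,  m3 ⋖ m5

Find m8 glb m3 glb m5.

m10

Common lower bounds of {m8, m3, m5}: m10, m4.
The greatest among these is m10.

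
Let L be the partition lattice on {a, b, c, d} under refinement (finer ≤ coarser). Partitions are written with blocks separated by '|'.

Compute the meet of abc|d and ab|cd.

The meet (common refinement) of abc|d and ab|cd intersects blocks pairwise, giving ab|c|d.

ab|c|d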